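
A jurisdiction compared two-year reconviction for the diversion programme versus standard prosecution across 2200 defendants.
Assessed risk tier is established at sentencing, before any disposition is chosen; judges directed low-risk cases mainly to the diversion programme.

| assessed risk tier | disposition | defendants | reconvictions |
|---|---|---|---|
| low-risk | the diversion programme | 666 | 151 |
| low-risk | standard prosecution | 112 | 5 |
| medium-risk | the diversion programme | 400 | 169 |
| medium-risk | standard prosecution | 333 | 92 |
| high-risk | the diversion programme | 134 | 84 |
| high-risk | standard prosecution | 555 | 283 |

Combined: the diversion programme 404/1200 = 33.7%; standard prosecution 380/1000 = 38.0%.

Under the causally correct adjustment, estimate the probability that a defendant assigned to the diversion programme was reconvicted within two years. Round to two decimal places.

0.42

Assessed risk tier satisfies the back-door criterion: it is not a descendant of the disposition, and it blocks the spurious path from disposition to outcome. Adjusting for it (i.e., using the within-assessed risk tier rates) gives the causal effect.
Standardising the diversion programme to the population assessed risk tier mix: 0.354·151/666 + 0.333·169/400 + 0.313·84/134 = 0.417.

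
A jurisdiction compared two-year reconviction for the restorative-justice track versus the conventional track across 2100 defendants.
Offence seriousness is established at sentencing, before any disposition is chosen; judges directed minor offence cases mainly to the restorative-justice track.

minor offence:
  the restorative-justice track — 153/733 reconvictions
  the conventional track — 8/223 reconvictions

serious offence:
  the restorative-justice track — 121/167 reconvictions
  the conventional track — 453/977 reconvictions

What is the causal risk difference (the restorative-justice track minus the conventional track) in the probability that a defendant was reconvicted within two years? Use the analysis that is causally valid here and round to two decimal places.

+0.22

the conventional track is lower inside every offence seriousness stratum but the restorative-justice track is lower in aggregate. Whether to stratify depends on how offence seriousness relates to the disposition.
Offence seriousness satisfies the back-door criterion: it is not a descendant of the disposition, and it blocks the spurious path from disposition to outcome. Adjusting for it (i.e., using the within-offence seriousness rates) gives the causal effect.
Adjusting over the population distribution of offence seriousness: 0.455·(0.209−0.036) + 0.545·(0.725−0.464) = +0.221.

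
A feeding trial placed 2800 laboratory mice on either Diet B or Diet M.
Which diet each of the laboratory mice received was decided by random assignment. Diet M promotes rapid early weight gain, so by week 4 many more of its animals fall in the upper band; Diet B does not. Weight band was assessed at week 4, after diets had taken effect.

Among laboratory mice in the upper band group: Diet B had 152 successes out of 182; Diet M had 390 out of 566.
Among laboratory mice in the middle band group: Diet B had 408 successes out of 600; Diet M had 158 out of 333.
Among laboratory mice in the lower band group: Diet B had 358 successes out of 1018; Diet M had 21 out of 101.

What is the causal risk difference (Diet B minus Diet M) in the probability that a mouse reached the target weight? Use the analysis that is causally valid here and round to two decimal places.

-0.06

Week-4 weight band is downstream of the diet. One should not condition on a consequence of treatment, so the overall rates are the right comparison.
The causal difference is the pooled difference: 0.510 − 0.569 = -0.059.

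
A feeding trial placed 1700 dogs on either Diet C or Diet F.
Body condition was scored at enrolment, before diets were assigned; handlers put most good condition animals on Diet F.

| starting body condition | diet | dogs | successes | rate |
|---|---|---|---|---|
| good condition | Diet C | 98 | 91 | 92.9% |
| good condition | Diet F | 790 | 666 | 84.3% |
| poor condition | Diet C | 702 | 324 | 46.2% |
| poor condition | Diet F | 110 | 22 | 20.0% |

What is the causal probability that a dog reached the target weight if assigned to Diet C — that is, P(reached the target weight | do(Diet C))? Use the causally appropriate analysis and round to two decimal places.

0.71

Nothing the diet does changes starting body condition; the imbalance is an allocation artefact. With starting body condition also predicting the outcome, the pooled figure is confounded, and the within-stratum comparison is the causal one.
Standardising Diet C to the population starting body condition mix: 0.522·91/98 + 0.478·324/702 = 0.705.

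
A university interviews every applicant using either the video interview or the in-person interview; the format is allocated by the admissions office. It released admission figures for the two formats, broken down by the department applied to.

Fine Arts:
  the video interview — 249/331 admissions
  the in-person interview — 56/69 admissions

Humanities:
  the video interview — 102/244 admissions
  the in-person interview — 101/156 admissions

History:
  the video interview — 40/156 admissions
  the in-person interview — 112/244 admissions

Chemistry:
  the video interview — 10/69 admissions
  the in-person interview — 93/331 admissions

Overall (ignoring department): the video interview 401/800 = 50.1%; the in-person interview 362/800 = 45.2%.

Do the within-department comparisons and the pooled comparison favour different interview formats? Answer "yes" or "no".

yes

Within each department level (Fine Arts 75.2% vs 81.2%; Humanities 41.8% vs 64.7%; History 25.6% vs 45.9%; Chemistry 14.5% vs 28.1%), the in-person interview has the higher rate every time. Pooled: 50.1% vs 45.2% — the video interview has the higher rate overall. The two comparisons disagree.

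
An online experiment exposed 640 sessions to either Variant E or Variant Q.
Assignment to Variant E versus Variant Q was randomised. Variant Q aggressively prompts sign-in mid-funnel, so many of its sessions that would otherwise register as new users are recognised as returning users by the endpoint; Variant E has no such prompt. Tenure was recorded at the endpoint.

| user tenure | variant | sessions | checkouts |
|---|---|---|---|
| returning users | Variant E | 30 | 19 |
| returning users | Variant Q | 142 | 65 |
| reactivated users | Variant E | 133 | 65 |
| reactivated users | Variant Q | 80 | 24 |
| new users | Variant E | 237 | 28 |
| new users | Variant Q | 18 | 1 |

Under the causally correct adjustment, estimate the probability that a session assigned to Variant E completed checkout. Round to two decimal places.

Stratifying would compare variants among sessions the variants themselves sorted into user tenure groups — a form of selection on an intermediate. The unconditioned pooled rates give the total causal effect.
So P(outcome | do(Variant E)) is just the pooled rate for Variant E: 112/400 = 0.280.

0.28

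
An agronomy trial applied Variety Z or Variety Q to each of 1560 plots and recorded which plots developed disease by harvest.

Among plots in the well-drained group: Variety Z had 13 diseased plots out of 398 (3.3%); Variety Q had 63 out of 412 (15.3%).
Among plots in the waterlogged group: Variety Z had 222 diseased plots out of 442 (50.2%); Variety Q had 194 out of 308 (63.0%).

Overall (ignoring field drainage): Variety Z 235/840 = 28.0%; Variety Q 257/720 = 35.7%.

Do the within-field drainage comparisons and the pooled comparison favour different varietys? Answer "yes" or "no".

Within each field drainage level (well-drained 3.3% vs 15.3%; waterlogged 50.2% vs 63.0%), Variety Z has the lower rate every time. Pooled: 28.0% vs 35.7% — Variety Z has the lower rate overall. They agree.

no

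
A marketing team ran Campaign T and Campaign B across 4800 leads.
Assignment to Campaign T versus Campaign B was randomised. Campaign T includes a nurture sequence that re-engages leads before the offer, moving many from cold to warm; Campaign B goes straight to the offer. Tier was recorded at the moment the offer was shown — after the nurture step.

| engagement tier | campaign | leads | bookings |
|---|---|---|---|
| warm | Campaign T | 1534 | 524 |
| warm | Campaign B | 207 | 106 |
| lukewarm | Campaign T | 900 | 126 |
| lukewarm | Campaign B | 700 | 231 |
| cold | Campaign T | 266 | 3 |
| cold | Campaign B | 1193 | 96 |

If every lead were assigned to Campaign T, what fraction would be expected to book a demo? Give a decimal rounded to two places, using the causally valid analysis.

0.24

Engagement tier lies on the pathway campaign → engagement tier → outcome, so adjusting for it blocks the indirect effect. For the total causal effect of campaign, use the unadjusted pooled rates.
So P(outcome | do(Campaign T)) is just the pooled rate for Campaign T: 653/2700 = 0.242.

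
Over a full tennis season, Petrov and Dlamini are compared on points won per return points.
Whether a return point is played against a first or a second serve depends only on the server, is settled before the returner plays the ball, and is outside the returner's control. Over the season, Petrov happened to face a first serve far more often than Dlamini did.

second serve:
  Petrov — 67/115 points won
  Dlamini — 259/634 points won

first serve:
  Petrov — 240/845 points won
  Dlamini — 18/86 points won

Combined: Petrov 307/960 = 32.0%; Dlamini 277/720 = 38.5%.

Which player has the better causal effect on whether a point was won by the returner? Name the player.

Petrov

Here serve type is a common cause — it drives both which player a case falls under and the outcome. The crude comparison mixes populations; the stratum-specific rates are the causally relevant ones.
Within each level — second serve: 58.3% vs 40.9%; first serve: 28.4% vs 20.9% — Petrov is higher every time.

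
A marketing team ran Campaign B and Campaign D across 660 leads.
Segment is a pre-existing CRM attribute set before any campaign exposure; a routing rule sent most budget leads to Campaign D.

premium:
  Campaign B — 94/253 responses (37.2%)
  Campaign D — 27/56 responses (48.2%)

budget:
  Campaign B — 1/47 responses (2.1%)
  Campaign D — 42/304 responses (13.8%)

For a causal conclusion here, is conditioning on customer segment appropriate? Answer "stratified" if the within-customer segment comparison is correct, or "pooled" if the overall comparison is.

stratified

Customer segment satisfies the back-door criterion: it is not a descendant of the campaign, and it blocks the spurious path from campaign to outcome. Adjusting for it (i.e., using the within-customer segment rates) gives the causal effect.
Within each level — premium: 37.2% vs 48.2%; budget: 2.1% vs 13.8% — Campaign D is higher every time.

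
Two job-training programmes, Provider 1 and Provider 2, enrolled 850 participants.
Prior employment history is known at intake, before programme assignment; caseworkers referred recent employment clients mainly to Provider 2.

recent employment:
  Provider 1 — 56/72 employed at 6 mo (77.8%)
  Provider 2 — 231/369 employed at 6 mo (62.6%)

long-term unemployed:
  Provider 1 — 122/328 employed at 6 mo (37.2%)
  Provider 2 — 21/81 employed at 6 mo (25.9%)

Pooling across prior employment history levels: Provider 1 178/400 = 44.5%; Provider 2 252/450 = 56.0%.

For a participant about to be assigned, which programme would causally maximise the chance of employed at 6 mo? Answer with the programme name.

Provider 1

Prior employment history differs across programmes for reasons unrelated to any effect of the programme itself, and it separately predicts the outcome — a classic confounder. We must compare within prior employment history levels.
Within each level — recent employment: 77.8% vs 62.6%; long-term unemployed: 37.2% vs 25.9% — Provider 1 is higher every time.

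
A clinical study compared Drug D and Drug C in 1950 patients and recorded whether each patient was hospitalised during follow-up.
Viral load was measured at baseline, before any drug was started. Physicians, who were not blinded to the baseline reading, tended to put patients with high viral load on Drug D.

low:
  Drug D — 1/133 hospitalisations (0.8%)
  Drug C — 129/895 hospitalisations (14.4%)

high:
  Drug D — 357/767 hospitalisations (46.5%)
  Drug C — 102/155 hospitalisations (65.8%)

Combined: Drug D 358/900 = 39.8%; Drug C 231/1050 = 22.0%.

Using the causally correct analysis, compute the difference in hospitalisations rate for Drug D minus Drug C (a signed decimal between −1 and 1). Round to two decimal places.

The viral load-specific comparison favours Drug D throughout, but the pooled figures favour Drug C. The question is whether to condition on viral load.
Viral load differs across drugs for reasons unrelated to any effect of the drug itself, and it separately predicts the outcome — a classic confounder. We must compare within viral load levels.
Adjusting over the population distribution of viral load: 0.527·(0.008−0.144) + 0.473·(0.465−0.658) = -0.163.

-0.16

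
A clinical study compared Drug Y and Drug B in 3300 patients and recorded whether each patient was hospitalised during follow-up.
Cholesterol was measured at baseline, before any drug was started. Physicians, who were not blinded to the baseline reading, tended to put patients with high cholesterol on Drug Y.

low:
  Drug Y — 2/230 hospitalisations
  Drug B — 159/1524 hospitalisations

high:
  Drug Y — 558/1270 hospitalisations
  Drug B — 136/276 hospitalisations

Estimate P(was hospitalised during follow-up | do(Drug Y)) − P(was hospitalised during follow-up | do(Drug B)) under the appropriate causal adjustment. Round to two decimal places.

-0.08

The stratified and pooled comparisons disagree (Drug Y wins within each cholesterol; Drug B wins overall), so the answer turns on the causal role of cholesterol.
The imbalance in cholesterol arose from how patients were allocated, not from anything the drug did; and cholesterol independently affects the outcome. The pooled gap is confounded — condition on cholesterol.
Adjusting over the population distribution of cholesterol: 0.532·(0.009−0.104) + 0.468·(0.439−0.493) = -0.076.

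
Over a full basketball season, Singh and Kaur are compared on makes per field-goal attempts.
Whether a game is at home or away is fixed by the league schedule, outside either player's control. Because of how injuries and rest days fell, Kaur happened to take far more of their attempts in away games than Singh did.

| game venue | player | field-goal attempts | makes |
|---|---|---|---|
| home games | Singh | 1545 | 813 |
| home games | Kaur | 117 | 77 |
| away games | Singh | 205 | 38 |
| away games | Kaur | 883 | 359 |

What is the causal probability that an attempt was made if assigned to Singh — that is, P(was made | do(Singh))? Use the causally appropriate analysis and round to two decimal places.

0.39

Game venue satisfies the back-door criterion: it is not a descendant of the player, and it blocks the spurious path from player to outcome. Adjusting for it (i.e., using the within-game venue rates) gives the causal effect.
Standardising Singh to the population game venue mix: 0.604·813/1545 + 0.396·38/205 = 0.391.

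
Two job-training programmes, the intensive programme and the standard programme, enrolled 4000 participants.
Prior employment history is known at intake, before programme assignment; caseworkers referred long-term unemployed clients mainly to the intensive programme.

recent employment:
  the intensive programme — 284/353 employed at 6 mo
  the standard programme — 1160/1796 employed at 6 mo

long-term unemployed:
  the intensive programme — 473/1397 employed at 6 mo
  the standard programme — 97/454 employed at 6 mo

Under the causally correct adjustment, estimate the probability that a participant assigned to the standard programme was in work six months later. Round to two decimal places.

Since prior employment history is a pre-existing factor (not a product of the programme) and it affects the outcome on its own, it is a confounder. The stratified rates, not the pooled rate, identify the causal effect.
Standardising the standard programme to the population prior employment history mix: 0.537·1160/1796 + 0.463·97/454 = 0.446.

0.45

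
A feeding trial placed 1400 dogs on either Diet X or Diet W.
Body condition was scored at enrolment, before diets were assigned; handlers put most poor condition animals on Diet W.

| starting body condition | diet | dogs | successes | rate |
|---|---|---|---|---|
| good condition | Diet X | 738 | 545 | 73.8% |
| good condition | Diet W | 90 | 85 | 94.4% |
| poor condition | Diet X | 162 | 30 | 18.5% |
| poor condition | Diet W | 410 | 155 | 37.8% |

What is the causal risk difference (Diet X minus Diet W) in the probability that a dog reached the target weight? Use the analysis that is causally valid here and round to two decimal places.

Starting body condition satisfies the back-door criterion: it is not a descendant of the diet, and it blocks the spurious path from diet to outcome. Adjusting for it (i.e., using the within-starting body condition rates) gives the causal effect.
Adjusting over the population distribution of starting body condition: 0.591·(0.738−0.944) + 0.409·(0.185−0.378) = -0.201.

-0.20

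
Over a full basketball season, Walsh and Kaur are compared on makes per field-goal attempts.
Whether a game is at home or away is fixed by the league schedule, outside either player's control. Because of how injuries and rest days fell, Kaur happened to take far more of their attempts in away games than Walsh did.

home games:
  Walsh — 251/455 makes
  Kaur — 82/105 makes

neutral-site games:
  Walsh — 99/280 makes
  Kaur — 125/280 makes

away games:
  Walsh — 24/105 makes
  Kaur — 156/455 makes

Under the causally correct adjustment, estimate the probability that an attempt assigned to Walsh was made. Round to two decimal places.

The game venue-specific comparison favours Kaur throughout, but the pooled figures favour Walsh. The question is whether to condition on game venue.
Game venue is set before the player has any effect — it is not caused by the player — and it independently drives the outcome. That makes it a confounder, so the causal comparison is within game venue levels.
Standardising Walsh to the population game venue mix: 0.333·251/455 + 0.333·99/280 + 0.333·24/105 = 0.378.

0.38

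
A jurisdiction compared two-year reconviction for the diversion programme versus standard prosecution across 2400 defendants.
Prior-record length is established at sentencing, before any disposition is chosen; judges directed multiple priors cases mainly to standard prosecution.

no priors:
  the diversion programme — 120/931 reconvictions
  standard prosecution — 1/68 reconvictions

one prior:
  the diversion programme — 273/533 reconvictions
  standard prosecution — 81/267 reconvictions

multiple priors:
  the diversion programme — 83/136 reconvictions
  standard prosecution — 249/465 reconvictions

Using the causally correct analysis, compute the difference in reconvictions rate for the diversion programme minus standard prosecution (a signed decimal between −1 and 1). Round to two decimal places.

+0.14

Prior-record length is set before the disposition has any effect — it is not caused by the disposition — and it independently drives the outcome. That makes it a confounder, so the causal comparison is within prior-record length levels.
Adjusting over the population distribution of prior-record length: 0.416·(0.129−0.015) + 0.333·(0.512−0.303) + 0.250·(0.610−0.535) = +0.136.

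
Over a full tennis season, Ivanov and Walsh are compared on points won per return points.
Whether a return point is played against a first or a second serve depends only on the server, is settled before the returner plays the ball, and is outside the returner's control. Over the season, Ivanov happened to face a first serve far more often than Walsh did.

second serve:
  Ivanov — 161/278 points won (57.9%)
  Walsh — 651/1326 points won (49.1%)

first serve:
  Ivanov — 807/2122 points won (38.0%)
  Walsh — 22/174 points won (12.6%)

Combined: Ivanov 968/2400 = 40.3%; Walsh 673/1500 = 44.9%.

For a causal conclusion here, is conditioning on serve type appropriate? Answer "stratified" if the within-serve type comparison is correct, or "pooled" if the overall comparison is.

stratified

Serve type satisfies the back-door criterion: it is not a descendant of the player, and it blocks the spurious path from player to outcome. Adjusting for it (i.e., using the within-serve type rates) gives the causal effect.
Within each level — second serve: 57.9% vs 49.1%; first serve: 38.0% vs 12.6% — Ivanov is higher every time.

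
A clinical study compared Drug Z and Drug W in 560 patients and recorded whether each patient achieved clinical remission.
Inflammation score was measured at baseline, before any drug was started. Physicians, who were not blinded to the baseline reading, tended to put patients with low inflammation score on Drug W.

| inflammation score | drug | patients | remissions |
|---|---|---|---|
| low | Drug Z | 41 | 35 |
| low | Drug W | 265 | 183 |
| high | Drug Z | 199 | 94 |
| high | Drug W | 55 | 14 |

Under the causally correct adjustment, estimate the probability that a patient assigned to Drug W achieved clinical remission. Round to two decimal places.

0.49

Nothing the drug does changes inflammation score; the imbalance is an allocation artefact. With inflammation score also predicting the outcome, the pooled figure is confounded, and the within-stratum comparison is the causal one.
Standardising Drug W to the population inflammation score mix: 0.546·183/265 + 0.454·14/55 = 0.493.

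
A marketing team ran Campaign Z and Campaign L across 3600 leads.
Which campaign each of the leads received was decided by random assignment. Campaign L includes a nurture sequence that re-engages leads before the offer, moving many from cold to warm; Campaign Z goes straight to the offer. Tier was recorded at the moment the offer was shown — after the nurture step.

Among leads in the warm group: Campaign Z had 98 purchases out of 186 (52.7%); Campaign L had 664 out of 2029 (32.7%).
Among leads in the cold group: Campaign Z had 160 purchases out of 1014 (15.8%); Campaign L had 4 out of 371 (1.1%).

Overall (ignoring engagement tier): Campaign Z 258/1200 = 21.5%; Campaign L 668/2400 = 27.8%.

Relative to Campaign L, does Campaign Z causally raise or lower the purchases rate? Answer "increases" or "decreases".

decreases

Engagement tier is recorded after the campaign and is itself shifted by it — it sits on the causal path from campaign to outcome. Conditioning on a mediator would strip out part of the effect we want; the pooled comparison gives the total causal effect.
Pooled: Campaign Z 21.5% vs Campaign L 27.8%; Campaign L is higher overall.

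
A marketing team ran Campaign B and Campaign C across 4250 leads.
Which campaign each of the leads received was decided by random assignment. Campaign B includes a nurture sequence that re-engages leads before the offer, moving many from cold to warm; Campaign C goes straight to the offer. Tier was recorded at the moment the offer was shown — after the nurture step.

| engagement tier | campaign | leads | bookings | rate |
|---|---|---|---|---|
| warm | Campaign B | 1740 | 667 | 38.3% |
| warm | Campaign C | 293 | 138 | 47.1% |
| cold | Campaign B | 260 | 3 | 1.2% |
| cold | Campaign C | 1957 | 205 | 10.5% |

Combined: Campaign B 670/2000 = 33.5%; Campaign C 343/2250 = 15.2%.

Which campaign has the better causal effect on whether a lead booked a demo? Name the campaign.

Campaign C is higher inside every engagement tier stratum but Campaign B is higher in aggregate. Whether to stratify depends on how engagement tier relates to the campaign.
Engagement tier is recorded after the campaign and is itself shifted by it — it sits on the causal path from campaign to outcome. Conditioning on a mediator would strip out part of the effect we want; the pooled comparison gives the total causal effect.
Pooled: Campaign B 33.5% vs Campaign C 15.2%; Campaign B is higher overall.

Campaign B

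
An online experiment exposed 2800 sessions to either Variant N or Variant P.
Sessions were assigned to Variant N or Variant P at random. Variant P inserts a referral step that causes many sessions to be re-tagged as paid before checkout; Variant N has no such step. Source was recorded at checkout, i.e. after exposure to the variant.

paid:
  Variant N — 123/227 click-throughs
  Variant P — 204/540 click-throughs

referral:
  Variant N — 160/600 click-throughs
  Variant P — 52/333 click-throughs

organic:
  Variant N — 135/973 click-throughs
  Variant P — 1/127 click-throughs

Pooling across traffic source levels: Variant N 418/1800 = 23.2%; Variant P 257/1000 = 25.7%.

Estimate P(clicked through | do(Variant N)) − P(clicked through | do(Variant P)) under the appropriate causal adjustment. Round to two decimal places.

-0.02

The stratified and pooled comparisons disagree (Variant N wins within each traffic source; Variant P wins overall), so the answer turns on the causal role of traffic source.
The distribution of traffic source is itself part of what the variant does — it is an intermediate outcome. Holding it fixed would remove that part of the effect; the total effect is the pooled difference.
The causal difference is the pooled difference: 0.232 − 0.257 = -0.025.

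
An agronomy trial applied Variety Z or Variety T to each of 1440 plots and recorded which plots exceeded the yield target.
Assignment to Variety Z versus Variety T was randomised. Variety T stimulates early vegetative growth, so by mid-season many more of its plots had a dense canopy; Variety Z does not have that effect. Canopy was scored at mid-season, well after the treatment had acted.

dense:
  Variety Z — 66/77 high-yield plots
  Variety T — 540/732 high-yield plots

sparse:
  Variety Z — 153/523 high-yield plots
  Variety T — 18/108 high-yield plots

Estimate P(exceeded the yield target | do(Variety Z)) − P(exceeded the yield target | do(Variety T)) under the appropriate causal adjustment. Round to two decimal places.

Because the variety influences mid-season canopy, mid-season canopy is a post-treatment mediator, not a confounder. Stratifying on it would bias the estimate; the causal effect is the crude pooled difference.
The causal difference is the pooled difference: 0.365 − 0.664 = -0.299.

-0.30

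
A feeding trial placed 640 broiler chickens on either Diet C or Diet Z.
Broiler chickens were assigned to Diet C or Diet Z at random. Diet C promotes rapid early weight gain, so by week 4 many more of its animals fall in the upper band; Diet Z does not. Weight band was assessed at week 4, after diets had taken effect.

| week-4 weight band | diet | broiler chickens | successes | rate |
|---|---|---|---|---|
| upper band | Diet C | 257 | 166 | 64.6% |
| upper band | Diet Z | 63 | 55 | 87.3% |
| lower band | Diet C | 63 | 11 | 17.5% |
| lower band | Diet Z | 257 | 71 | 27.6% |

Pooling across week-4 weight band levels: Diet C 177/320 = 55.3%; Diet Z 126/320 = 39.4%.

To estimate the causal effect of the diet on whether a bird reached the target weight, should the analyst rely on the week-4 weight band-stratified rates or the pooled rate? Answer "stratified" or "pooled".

pooled

Because the diet influences week-4 weight band, week-4 weight band is a post-treatment mediator, not a confounder. Stratifying on it would bias the estimate; the causal effect is the crude pooled difference.
Pooled: Diet C 55.3% vs Diet Z 39.4%; Diet C is higher overall.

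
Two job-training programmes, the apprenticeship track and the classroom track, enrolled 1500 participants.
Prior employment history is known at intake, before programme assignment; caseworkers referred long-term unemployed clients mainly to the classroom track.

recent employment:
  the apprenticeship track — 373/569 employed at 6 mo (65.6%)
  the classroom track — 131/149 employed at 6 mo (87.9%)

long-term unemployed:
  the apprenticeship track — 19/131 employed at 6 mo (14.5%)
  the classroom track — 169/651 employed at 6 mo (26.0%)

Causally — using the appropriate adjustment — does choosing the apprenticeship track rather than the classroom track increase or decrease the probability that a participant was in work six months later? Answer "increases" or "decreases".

the classroom track is higher inside every prior employment history stratum but the apprenticeship track is higher in aggregate. Whether to stratify depends on how prior employment history relates to the programme.
Prior employment history satisfies the back-door criterion: it is not a descendant of the programme, and it blocks the spurious path from programme to outcome. Adjusting for it (i.e., using the within-prior employment history rates) gives the causal effect.
Within each level — recent employment: 65.6% vs 87.9%; long-term unemployed: 14.5% vs 26.0% — the classroom track is higher every time.

decreases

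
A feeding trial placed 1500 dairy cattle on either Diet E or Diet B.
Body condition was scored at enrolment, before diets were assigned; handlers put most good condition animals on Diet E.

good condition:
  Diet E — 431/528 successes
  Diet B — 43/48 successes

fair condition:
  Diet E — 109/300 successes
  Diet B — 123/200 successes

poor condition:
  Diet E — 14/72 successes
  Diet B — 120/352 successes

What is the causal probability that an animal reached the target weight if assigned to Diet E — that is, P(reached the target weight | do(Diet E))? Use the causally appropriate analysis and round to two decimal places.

0.49

The starting body condition-specific comparison favours Diet B throughout, but the pooled figures favour Diet E. The question is whether to condition on starting body condition.
The imbalance in starting body condition arose from how dairy cattle were allocated, not from anything the diet did; and starting body condition independently affects the outcome. The pooled gap is confounded — condition on starting body condition.
Standardising Diet E to the population starting body condition mix: 0.384·431/528 + 0.333·109/300 + 0.283·14/72 = 0.490.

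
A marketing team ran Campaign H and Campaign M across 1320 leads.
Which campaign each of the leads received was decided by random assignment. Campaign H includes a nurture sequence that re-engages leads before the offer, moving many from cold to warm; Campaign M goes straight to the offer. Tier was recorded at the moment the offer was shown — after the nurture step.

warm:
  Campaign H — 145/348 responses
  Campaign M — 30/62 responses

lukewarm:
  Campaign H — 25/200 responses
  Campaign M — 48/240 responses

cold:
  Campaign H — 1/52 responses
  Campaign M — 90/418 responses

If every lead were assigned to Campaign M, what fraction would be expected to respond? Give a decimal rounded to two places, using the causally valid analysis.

Because the campaign influences engagement tier, engagement tier is a post-treatment mediator, not a confounder. Stratifying on it would bias the estimate; the causal effect is the crude pooled difference.
So P(outcome | do(Campaign M)) is just the pooled rate for Campaign M: 168/720 = 0.233.

0.23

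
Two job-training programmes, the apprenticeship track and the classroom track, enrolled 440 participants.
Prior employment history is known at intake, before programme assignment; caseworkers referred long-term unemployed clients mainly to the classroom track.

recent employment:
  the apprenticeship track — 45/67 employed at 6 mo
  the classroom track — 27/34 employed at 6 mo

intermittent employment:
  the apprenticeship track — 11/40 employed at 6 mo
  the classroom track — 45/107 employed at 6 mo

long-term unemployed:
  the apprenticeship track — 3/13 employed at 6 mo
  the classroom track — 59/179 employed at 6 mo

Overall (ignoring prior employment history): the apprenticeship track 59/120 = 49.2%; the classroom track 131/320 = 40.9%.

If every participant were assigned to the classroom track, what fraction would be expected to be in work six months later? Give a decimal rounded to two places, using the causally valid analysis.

Within every prior employment history level the classroom track has the higher rate, yet pooled the apprenticeship track does — Simpson's reversal.
Since prior employment history is a pre-existing factor (not a product of the programme) and it affects the outcome on its own, it is a confounder. The stratified rates, not the pooled rate, identify the causal effect.
Standardising the classroom track to the population prior employment history mix: 0.230·27/34 + 0.334·45/107 + 0.436·59/179 = 0.467.

0.47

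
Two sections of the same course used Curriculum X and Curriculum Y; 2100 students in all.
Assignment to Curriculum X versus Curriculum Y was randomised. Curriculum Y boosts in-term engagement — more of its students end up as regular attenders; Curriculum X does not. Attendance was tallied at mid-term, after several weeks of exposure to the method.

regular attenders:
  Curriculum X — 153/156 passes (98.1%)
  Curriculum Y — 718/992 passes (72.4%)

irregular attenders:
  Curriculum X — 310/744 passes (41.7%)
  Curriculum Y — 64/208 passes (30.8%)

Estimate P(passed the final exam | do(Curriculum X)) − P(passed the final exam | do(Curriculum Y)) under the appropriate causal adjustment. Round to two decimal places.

-0.14

Stratifying would compare teaching methods among students the teaching methods themselves sorted into mid-term attendance groups — a form of selection on an intermediate. The unconditioned pooled rates give the total causal effect.
The causal difference is the pooled difference: 0.514 − 0.652 = -0.137.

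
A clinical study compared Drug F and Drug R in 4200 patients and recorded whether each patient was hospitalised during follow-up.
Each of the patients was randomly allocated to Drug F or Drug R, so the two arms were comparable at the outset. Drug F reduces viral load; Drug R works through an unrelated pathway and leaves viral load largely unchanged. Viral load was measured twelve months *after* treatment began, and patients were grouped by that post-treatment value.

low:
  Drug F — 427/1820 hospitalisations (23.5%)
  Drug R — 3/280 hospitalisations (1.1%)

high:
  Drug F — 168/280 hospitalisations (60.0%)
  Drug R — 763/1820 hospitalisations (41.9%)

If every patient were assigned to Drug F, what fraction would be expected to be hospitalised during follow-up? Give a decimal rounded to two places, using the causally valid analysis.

0.28

Viral load lies on the pathway drug → viral load → outcome, so adjusting for it blocks the indirect effect. For the total causal effect of drug, use the unadjusted pooled rates.
So P(outcome | do(Drug F)) is just the pooled rate for Drug F: 595/2100 = 0.283.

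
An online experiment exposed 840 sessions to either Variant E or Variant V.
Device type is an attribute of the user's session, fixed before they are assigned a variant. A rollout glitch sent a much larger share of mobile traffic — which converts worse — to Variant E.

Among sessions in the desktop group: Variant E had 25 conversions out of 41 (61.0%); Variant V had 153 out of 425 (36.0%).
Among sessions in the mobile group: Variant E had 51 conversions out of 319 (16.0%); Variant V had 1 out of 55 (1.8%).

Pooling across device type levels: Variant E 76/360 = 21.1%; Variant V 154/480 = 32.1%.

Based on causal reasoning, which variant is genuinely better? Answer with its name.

Since device type is a pre-existing factor (not a product of the variant) and it affects the outcome on its own, it is a confounder. The stratified rates, not the pooled rate, identify the causal effect.
Within each level — desktop: 61.0% vs 36.0%; mobile: 16.0% vs 1.8% — Variant E is higher every time.

Variant E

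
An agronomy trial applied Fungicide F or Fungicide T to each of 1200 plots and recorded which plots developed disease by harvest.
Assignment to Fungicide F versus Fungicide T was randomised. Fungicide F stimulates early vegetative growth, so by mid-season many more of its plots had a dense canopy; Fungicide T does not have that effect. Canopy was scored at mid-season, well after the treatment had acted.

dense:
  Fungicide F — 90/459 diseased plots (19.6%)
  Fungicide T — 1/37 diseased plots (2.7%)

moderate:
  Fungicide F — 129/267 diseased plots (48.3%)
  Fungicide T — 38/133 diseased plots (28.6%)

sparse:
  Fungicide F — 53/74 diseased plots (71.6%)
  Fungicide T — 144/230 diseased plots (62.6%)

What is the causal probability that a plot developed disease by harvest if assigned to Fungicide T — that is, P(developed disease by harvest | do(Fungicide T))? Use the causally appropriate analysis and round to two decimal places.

0.46

Stratifying would compare fungicides among plots the fungicides themselves sorted into mid-season canopy groups — a form of selection on an intermediate. The unconditioned pooled rates give the total causal effect.
So P(outcome | do(Fungicide T)) is just the pooled rate for Fungicide T: 183/400 = 0.458.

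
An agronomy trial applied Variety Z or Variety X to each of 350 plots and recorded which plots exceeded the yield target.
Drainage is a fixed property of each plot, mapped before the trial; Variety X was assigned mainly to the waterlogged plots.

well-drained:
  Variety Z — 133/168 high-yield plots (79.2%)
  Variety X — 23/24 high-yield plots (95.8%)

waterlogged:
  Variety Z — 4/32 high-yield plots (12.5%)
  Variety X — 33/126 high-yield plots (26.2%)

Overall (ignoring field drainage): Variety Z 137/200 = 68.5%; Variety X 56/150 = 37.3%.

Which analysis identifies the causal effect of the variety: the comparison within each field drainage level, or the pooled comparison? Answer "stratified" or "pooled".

stratified

The field drainage-specific comparison favours Variety X throughout, but the pooled figures favour Variety Z. The question is whether to condition on field drainage.
Field drainage differs across varietys for reasons unrelated to any effect of the variety itself, and it separately predicts the outcome — a classic confounder. We must compare within field drainage levels.
Within each level — well-drained: 79.2% vs 95.8%; waterlogged: 12.5% vs 26.2% — Variety X is higher every time.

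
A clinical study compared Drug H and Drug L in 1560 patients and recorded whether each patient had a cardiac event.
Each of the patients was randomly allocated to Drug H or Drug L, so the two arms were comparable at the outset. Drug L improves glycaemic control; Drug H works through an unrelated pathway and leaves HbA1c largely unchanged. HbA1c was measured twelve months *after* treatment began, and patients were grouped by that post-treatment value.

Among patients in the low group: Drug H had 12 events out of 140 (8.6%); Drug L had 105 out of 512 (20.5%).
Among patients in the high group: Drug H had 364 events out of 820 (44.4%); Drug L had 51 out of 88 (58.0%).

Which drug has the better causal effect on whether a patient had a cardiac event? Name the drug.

Drug L

Drug H is lower inside every HbA1c stratum but Drug L is lower in aggregate. Whether to stratify depends on how HbA1c relates to the drug.
Stratifying would compare drugs among patients the drugs themselves sorted into HbA1c groups — a form of selection on an intermediate. The unconditioned pooled rates give the total causal effect.
Pooled: Drug H 39.2% vs Drug L 26.0%; Drug L is lower overall.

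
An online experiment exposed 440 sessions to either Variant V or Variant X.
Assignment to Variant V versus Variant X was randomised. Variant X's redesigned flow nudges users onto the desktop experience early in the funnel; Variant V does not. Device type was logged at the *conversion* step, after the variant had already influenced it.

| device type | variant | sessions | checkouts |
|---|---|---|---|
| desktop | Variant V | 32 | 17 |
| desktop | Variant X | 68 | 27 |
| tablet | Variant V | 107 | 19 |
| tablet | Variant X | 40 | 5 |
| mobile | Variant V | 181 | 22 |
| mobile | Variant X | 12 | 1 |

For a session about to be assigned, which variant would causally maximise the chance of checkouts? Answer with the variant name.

Variant V is higher inside every device type stratum but Variant X is higher in aggregate. Whether to stratify depends on how device type relates to the variant.
Because the variant influences device type, device type is a post-treatment mediator, not a confounder. Stratifying on it would bias the estimate; the causal effect is the crude pooled difference.
Pooled: Variant V 18.1% vs Variant X 27.5%; Variant X is higher overall.

Variant X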